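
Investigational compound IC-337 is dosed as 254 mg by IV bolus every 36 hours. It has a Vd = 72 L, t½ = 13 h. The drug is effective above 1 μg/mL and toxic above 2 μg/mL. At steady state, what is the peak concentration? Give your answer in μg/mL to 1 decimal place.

Over one 36-h interval, 36/13 ≈ 2.7692 half-lives elapse, leaving f ≈ 0.1467 of each dose.
Accumulation ratio R = 1/(1 − f) ≈ 1/0.8533 ≈ 1.1719.
Single-dose peak C₀ = D/Vd = 254/72 ≈ 3.528 μg/mL.
Cmax,ss = C₀/(1 − f) ≈ 3.528/0.8533 ≈ 4.135 μg/mL.
Peak 4.1 μg/mL vs MTC 2 μg/mL: exceeds toxic threshold.

4.1 μg/mL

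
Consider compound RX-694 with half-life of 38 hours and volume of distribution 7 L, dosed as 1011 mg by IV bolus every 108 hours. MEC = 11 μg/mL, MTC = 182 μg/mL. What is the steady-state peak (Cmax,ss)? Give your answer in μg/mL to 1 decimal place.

167.8 μg/mL

Over one 108-h interval, 108/38 ≈ 2.8421 half-lives elapse, leaving f ≈ 0.1395 of each dose.
At steady state, accumulation factor R = 1/(1 − e^(−kτ)) ≈ 1.1621.
Each bolus raises the concentration by D/Vd = 1011/7 ≈ 144.429 μg/mL.
Steady-state peak Cmax,ss = C₀·R ≈ 144.429 × 1.1621 ≈ 167.841 μg/mL.
Peak 167.8 μg/mL vs MTC 182 μg/mL: below toxic threshold.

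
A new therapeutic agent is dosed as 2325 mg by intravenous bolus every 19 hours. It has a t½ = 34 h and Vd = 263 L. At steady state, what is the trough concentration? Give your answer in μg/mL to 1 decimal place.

18.7 μg/mL

k = ln2/t½ = ln2/34 ≈ 0.020387 h⁻¹; fraction remaining f = e^(−kτ) = e^(−0.020387×19) ≈ 0.6789.
Accumulation ratio R = 1/(1 − f) ≈ 1/0.3211 ≈ 3.1143.
Each bolus raises the concentration by D/Vd = 2325/263 ≈ 8.840 μg/mL.
Cmax,ss = C₀/(1 − f) ≈ 8.840/0.3211 ≈ 27.530 μg/mL.
Steady-state trough Cmin,ss = Cmax,ss·f ≈ 27.530 × 0.6789 ≈ 18.690 μg/mL.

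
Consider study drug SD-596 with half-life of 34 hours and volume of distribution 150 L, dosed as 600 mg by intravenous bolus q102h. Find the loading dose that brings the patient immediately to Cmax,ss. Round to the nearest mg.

686 mg

f = (1/2)^(102/34) ≈ 0.125000; accumulation ratio R = 1/(1−f) ≈ 1.14286.
Loading dose to hit Cmax,ss on first dose: D_load = D_maint·R ≈ 600 × 1.14286 ≈ 685.72 mg.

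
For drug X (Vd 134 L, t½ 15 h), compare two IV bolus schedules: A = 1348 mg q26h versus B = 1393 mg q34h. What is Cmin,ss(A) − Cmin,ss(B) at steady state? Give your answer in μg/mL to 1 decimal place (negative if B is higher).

Regimen A: f = (1/2)^(26/15) ≈ 0.3008; Cmin,ss = (1348/134)·f/(1−f) ≈ 4.328 μg/mL.
Regimen B: f = (1/2)^(34/15) ≈ 0.2078; Cmin,ss = (1393/134)·f/(1−f) ≈ 2.727 μg/mL.
Difference ≈ 4.328 − 2.727 ≈ 1.601 μg/mL.

1.6 μg/mL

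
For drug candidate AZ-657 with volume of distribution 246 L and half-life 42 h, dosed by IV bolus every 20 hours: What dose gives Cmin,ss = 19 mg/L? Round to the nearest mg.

τ/t½ = 20/42 ≈ 0.47619, so f = (1/2)^(20/42) ≈ 0.718873.
Cmin,ss = (D/Vd)·f/(1−f), so D = Cmin,ss·Vd·(1−f)/f.
D = 19 × 246 × (1−f)/f ≈ 19 × 246 × 0.39107 ≈ 1827.86 mg.

1828 mg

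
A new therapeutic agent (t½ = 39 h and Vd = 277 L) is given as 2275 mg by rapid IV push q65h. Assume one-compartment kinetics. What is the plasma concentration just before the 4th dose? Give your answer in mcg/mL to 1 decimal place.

3.7 mcg/mL

f = (1/2)^(τ/t½) = (1/2)^(65/39) ≈ 0.3150.
C₀ = D/Vd = 2275/277 ≈ 8.213 mcg/mL.
Before the 4th dose, 3 doses have been given. Superposition: Cmin = C₀·(f + f² + … + f^3).
≈ 8.213 × (0.3150 + 0.0992 + 0.0313) ≈ 8.213 × 0.4455 ≈ 3.659 mcg/mL.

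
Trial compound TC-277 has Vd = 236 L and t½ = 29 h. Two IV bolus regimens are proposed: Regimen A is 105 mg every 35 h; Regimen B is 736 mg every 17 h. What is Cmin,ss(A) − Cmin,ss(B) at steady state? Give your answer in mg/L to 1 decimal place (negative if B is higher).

-5.9 mg/L

Regimen A: f = (1/2)^(35/29) ≈ 0.4332; Cmin,ss = (105/236)·f/(1−f) ≈ 0.340 mg/L.
Regimen B: f = (1/2)^(17/29) ≈ 0.6661; Cmin,ss = (736/236)·f/(1−f) ≈ 6.221 mg/L.
Difference ≈ 0.340 − 6.221 ≈ -5.881 mg/L.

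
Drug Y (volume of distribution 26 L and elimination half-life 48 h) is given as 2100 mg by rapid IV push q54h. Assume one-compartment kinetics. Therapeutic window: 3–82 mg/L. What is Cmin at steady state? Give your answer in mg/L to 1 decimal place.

68.4 mg/L

τ/t½ = 54/48 ≈ 1.125, so fraction remaining f = (1/2)^(54/48) ≈ 0.4585.
Each bolus raises the concentration by D/Vd = 2100/26 ≈ 80.769 mg/L.
Steady-state trough Cmin,ss = C₀·f/(1−f) ≈ 80.769 × 0.4585/0.5415 ≈ 68.389 mg/L.
Trough 68.4 mg/L vs MEC 3 mg/L: adequate.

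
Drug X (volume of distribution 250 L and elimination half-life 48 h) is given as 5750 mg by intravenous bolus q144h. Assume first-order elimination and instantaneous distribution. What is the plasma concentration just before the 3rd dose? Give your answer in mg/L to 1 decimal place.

3.2 mg/L

f = (1/2)^(τ/t½) = (1/2)^(144/48) ≈ 0.1250.
C₀ = D/Vd = 5750/250 ≈ 23.000 mg/L.
Before the 3rd dose, 2 doses have been given. Superposition: Cmin = C₀·(f + f²).
≈ 23.000 × (0.1250 + 0.0156) ≈ 23.000 × 0.1406 ≈ 3.234 mg/L.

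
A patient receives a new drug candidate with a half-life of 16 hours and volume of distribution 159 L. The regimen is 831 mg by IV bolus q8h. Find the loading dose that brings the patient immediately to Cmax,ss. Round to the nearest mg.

f = (1/2)^(8/16) ≈ 0.707107; accumulation ratio R = 1/(1−f) ≈ 3.41422.
Loading dose to hit Cmax,ss on first dose: D_load = D_maint·R ≈ 831 × 3.41422 ≈ 2837.22 mg.

2837 mg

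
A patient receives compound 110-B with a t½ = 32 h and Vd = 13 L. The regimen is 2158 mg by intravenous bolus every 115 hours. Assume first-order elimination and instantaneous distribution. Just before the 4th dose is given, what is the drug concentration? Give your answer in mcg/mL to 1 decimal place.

f = (1/2)^(τ/t½) = (1/2)^(115/32) ≈ 0.0828.
C₀ = D/Vd = 2158/13 ≈ 166.000 mcg/mL.
Before the 4th dose, 3 doses have been given. Superposition: Cmin = C₀·(f + f² + … + f^3).
≈ 166.000 × (0.0828 + 0.0069 + 0.0006) ≈ 166.000 × 0.0903 ≈ 14.990 mcg/mL.

15.0 mcg/mL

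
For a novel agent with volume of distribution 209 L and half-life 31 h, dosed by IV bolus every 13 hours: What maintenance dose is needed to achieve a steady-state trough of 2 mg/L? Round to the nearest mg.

τ/t½ = 13/31 ≈ 0.41935, so f = (1/2)^(13/31) ≈ 0.747759.
Cmin,ss = (D/Vd)·f/(1−f), so D = Cmin,ss·Vd·(1−f)/f.
D = 2 × 209 × (1−f)/f ≈ 2 × 209 × 0.33733 ≈ 141.00 mg.

141 mg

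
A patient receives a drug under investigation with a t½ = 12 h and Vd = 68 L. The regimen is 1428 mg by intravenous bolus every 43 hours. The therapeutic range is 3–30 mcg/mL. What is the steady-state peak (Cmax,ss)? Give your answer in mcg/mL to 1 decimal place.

k = ln2/t½ = ln2/12 ≈ 0.057762 h⁻¹; fraction remaining f = e^(−kτ) = e^(−0.057762×43) ≈ 0.0834.
At steady state, accumulation factor R = 1/(1 − e^(−kτ)) ≈ 1.0910.
Each bolus raises the concentration by D/Vd = 1428/68 ≈ 21.000 mcg/mL.
Cmax,ss = C₀/(1 − f) ≈ 21.000/0.9166 ≈ 22.911 mcg/mL.
Peak 22.9 mcg/mL vs MTC 30 mcg/mL: below toxic threshold.

22.9 mcg/mL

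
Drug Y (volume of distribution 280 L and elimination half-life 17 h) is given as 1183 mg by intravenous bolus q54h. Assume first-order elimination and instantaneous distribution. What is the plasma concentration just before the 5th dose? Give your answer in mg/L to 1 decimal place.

f = (1/2)^(τ/t½) = (1/2)^(54/17) ≈ 0.1106.
C₀ = D/Vd = 1183/280 ≈ 4.225 mg/L.
Before the 5th dose, 4 doses have been given. Superposition: Cmin = C₀·(f + f² + … + f^4).
≈ 4.225 × (0.1106 + 0.0122 + 0.0014 + 0.0001) ≈ 4.225 × 0.1243 ≈ 0.525 mg/L.

0.5 mg/L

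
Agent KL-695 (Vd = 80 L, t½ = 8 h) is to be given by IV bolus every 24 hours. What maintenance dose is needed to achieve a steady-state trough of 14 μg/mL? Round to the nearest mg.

7840 mg

τ/t½ = 24/8 ≈ 3, so f = (1/2)^(24/8) ≈ 0.125000.
Cmin,ss = (D/Vd)·f/(1−f), so D = Cmin,ss·Vd·(1−f)/f.
D = 14 × 80 × (1−f)/f ≈ 14 × 80 × 7.00000 ≈ 7840.00 mg.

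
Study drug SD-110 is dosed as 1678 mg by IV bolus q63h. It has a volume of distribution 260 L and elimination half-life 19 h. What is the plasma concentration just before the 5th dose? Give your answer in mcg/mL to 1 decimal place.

0.7 mcg/mL

f = (1/2)^(τ/t½) = (1/2)^(63/19) ≈ 0.1004.
C₀ = D/Vd = 1678/260 ≈ 6.454 mcg/mL.
Before the 5th dose, 4 doses have been given. Superposition: Cmin = C₀·(f + f² + … + f^4).
≈ 6.454 × (0.1004 + 0.0101 + 0.0010 + 0.0001) ≈ 6.454 × 0.1116 ≈ 0.720 mcg/mL.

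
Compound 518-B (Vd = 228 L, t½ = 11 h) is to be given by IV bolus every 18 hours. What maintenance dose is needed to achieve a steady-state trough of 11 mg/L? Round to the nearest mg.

τ/t½ = 18/11 ≈ 1.6364, so f = (1/2)^(18/11) ≈ 0.321666.
Cmin,ss = (D/Vd)·f/(1−f), so D = Cmin,ss·Vd·(1−f)/f.
D = 11 × 228 × (1−f)/f ≈ 11 × 228 × 2.10881 ≈ 5288.90 mg.

5289 mg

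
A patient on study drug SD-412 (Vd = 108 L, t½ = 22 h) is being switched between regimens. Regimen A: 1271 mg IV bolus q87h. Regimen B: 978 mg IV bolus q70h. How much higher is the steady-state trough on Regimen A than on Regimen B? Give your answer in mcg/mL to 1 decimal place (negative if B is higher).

Regimen A: f = (1/2)^(87/22) ≈ 0.0645; Cmin,ss = (1271/108)·f/(1−f) ≈ 0.811 mcg/mL.
Regimen B: f = (1/2)^(70/22) ≈ 0.1102; Cmin,ss = (978/108)·f/(1−f) ≈ 1.122 mcg/mL.
Difference ≈ 0.811 − 1.122 ≈ -0.311 mcg/mL.

-0.3 mcg/mL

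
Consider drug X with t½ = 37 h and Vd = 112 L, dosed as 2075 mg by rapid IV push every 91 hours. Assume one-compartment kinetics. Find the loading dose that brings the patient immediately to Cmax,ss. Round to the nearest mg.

2536 mg

f = (1/2)^(91/37) ≈ 0.181815; accumulation ratio R = 1/(1−f) ≈ 1.22222.
Loading dose to hit Cmax,ss on first dose: D_load = D_maint·R ≈ 2075 × 1.22222 ≈ 2536.11 mg.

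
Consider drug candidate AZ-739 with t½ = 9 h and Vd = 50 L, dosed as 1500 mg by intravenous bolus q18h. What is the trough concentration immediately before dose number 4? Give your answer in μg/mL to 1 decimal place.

9.8 μg/mL

f = (1/2)^(τ/t½) = (1/2)^(18/9) ≈ 0.2500.
C₀ = D/Vd = 1500/50 ≈ 30.000 μg/mL.
Before the 4th dose, 3 doses have been given. Superposition: Cmin = C₀·(f + f² + … + f^3).
≈ 30.000 × (0.2500 + 0.0625 + 0.0156) ≈ 30.000 × 0.3281 ≈ 9.843 μg/mL.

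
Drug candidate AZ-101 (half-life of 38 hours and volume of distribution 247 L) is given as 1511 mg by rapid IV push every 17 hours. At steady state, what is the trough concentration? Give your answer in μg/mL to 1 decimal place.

16.8 μg/mL

k = ln2/t½ = ln2/38 ≈ 0.018241 h⁻¹; fraction remaining f = e^(−kτ) = e^(−0.018241×17) ≈ 0.7334.
At steady state, accumulation factor R = 1/(1 − e^(−kτ)) ≈ 3.7509.
Each bolus raises the concentration by D/Vd = 1511/247 ≈ 6.117 μg/mL.
Cmax,ss = C₀/(1 − f) ≈ 6.117/0.2666 ≈ 22.944 μg/mL.
One interval later, Cmin,ss = Cmax,ss·e^(−kτ) ≈ 22.944 × 0.7334 ≈ 16.827 μg/mL.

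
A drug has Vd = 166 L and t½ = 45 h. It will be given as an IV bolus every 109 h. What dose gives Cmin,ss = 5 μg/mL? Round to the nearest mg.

τ/t½ = 109/45 ≈ 2.4222, so f = (1/2)^(109/45) ≈ 0.186569.
Cmin,ss = (D/Vd)·f/(1−f), so D = Cmin,ss·Vd·(1−f)/f.
D = 5 × 166 × (1−f)/f ≈ 5 × 166 × 4.35995 ≈ 3618.76 mg.

3619 mg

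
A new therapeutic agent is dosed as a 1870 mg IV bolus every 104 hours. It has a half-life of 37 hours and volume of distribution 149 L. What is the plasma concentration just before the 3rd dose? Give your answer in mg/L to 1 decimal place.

2.0 mg/L

f = (1/2)^(τ/t½) = (1/2)^(104/37) ≈ 0.1425.
C₀ = D/Vd = 1870/149 ≈ 12.550 mg/L.
Before the 3rd dose, 2 doses have been given. Superposition: Cmin = C₀·(f + f²).
≈ 12.550 × (0.1425 + 0.0203) ≈ 12.550 × 0.1628 ≈ 2.043 mg/L.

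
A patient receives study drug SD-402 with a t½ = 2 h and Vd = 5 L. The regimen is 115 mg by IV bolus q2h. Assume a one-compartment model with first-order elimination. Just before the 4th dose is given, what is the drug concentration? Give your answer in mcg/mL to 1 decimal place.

f = (1/2)^(τ/t½) = (1/2)^(2/2) ≈ 0.5000.
C₀ = D/Vd = 115/5 ≈ 23.000 mcg/mL.
Before the 4th dose, 3 doses have been given. Superposition: Cmin = C₀·(f + f² + … + f^3).
≈ 23.000 × (0.5000 + 0.2500 + 0.1250) ≈ 23.000 × 0.8750 ≈ 20.125 mcg/mL.

20.1 mcg/mL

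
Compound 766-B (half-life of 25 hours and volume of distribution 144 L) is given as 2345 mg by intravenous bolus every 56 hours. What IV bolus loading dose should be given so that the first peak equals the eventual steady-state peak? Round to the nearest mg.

2975 mg

f = (1/2)^(56/25) ≈ 0.211686; accumulation ratio R = 1/(1−f) ≈ 1.26853.
Loading dose to hit Cmax,ss on first dose: D_load = D_maint·R ≈ 2345 × 1.26853 ≈ 2974.70 mg.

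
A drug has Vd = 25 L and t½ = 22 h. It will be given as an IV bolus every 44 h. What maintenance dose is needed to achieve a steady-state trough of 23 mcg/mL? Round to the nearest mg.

τ/t½ = 44/22 ≈ 2, so f = (1/2)^(44/22) ≈ 0.250000.
Cmin,ss = (D/Vd)·f/(1−f), so D = Cmin,ss·Vd·(1−f)/f.
D = 23 × 25 × (1−f)/f ≈ 23 × 25 × 3.00000 ≈ 1725.00 mg.

1725 mg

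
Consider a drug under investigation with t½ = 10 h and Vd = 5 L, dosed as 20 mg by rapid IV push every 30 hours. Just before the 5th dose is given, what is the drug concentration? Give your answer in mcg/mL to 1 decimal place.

f = (1/2)^(τ/t½) = (1/2)^(30/10) ≈ 0.1250.
C₀ = D/Vd = 20/5 ≈ 4.000 mcg/mL.
Before the 5th dose, 4 doses have been given. Superposition: Cmin = C₀·(f + f² + … + f^4).
≈ 4.000 × (0.1250 + 0.0156 + 0.0020 + 0.0002) ≈ 4.000 × 0.1428 ≈ 0.571 mcg/mL.

0.6 mcg/mL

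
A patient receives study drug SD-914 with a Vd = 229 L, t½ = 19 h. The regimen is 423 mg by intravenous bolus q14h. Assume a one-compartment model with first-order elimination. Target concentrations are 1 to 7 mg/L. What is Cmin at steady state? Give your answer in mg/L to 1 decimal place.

2.8 mg/L

τ/t½ = 14/19 ≈ 0.73684, so fraction remaining f = (1/2)^(14/19) ≈ 0.6001.
At steady state, accumulation factor R = 1/(1 − e^(−kτ)) ≈ 2.5006.
Each bolus raises the concentration by D/Vd = 423/229 ≈ 1.847 mg/L.
Steady-state peak Cmax,ss = C₀·R ≈ 1.847 × 2.5006 ≈ 4.619 mg/L.
Steady-state trough Cmin,ss = Cmax,ss·f ≈ 4.619 × 0.6001 ≈ 2.772 mg/L.
Trough 2.8 mg/L vs MEC 1 mg/L: adequate.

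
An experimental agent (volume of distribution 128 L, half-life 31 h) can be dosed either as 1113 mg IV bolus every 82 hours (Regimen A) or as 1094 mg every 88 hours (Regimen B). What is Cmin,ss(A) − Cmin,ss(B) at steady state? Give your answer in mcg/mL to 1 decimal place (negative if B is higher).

0.3 mcg/mL

Regimen A: f = (1/2)^(82/31) ≈ 0.1599; Cmin,ss = (1113/128)·f/(1−f) ≈ 1.655 mcg/mL.
Regimen B: f = (1/2)^(88/31) ≈ 0.1398; Cmin,ss = (1094/128)·f/(1−f) ≈ 1.389 mcg/mL.
Difference ≈ 1.655 − 1.389 ≈ 0.266 mcg/mL.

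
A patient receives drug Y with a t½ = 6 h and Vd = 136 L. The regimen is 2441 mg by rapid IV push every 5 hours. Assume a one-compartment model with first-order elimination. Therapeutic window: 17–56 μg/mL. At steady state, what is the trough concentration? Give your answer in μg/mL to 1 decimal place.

Over one 5-h interval, 5/6 ≈ 0.83333 half-lives elapse, leaving f ≈ 0.5612 of each dose.
Single-dose peak C₀ = D/Vd = 2441/136 ≈ 17.949 μg/mL.
Steady-state trough Cmin,ss = C₀·f/(1−f) ≈ 17.949 × 0.5612/0.4388 ≈ 22.956 μg/mL.
Trough 23.0 μg/mL vs MEC 17 μg/mL: adequate.

23.0 μg/mL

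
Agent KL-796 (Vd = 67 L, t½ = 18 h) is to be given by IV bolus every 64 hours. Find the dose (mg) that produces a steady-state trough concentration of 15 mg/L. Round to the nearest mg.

10812 mg

τ/t½ = 64/18 ≈ 3.5556, so f = (1/2)^(64/18) ≈ 0.085049.
Cmin,ss = (D/Vd)·f/(1−f), so D = Cmin,ss·Vd·(1−f)/f.
D = 15 × 67 × (1−f)/f ≈ 15 × 67 × 10.75793 ≈ 10811.72 mg.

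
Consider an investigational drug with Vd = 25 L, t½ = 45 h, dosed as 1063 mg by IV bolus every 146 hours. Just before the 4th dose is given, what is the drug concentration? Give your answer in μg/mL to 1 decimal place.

f = (1/2)^(τ/t½) = (1/2)^(146/45) ≈ 0.1055.
C₀ = D/Vd = 1063/25 ≈ 42.520 μg/mL.
Before the 4th dose, 3 doses have been given. Superposition: Cmin = C₀·(f + f² + … + f^3).
≈ 42.520 × (0.1055 + 0.0111 + 0.0012) ≈ 42.520 × 0.1178 ≈ 5.009 μg/mL.

5.0 μg/mL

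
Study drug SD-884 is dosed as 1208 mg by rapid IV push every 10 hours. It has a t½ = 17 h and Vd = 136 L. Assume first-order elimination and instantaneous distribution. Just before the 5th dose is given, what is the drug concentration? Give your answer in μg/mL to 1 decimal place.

f = (1/2)^(τ/t½) = (1/2)^(10/17) ≈ 0.6652.
C₀ = D/Vd = 1208/136 ≈ 8.882 μg/mL.
Before the 5th dose, 4 doses have been given. Superposition: Cmin = C₀·(f + f² + … + f^4).
≈ 8.882 × (0.6652 + 0.4425 + 0.2943 + 0.1958) ≈ 8.882 × 1.5978 ≈ 14.192 μg/mL.

14.2 μg/mL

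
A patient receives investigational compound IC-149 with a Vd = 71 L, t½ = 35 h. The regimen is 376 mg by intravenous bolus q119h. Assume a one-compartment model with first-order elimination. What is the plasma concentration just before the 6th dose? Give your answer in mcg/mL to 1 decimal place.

0.6 mcg/mL

f = (1/2)^(τ/t½) = (1/2)^(119/35) ≈ 0.0947.
C₀ = D/Vd = 376/71 ≈ 5.296 mcg/mL.
Before the 6th dose, 5 doses have been given. Superposition: Cmin = C₀·(f + f² + … + f^5).
≈ 5.296 × (0.0947 + 0.0090 + 0.0008 + 0.0001 + 0.0000) ≈ 5.296 × 0.1046 ≈ 0.554 mcg/mL.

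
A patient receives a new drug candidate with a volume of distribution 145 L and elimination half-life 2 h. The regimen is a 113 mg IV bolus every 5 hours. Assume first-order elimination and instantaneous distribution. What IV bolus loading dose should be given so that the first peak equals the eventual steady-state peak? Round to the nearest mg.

137 mg

f = (1/2)^(5/2) ≈ 0.176777; accumulation ratio R = 1/(1−f) ≈ 1.21474.
Loading dose to hit Cmax,ss on first dose: D_load = D_maint·R ≈ 113 × 1.21474 ≈ 137.27 mg.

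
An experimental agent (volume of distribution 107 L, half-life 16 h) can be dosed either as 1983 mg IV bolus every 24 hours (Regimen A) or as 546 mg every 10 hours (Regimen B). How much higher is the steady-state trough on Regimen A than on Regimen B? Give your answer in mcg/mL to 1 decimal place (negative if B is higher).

0.7 mcg/mL

Regimen A: f = (1/2)^(24/16) ≈ 0.3536; Cmin,ss = (1983/107)·f/(1−f) ≈ 10.138 mcg/mL.
Regimen B: f = (1/2)^(10/16) ≈ 0.6484; Cmin,ss = (546/107)·f/(1−f) ≈ 9.410 mcg/mL.
Difference ≈ 10.138 − 9.410 ≈ 0.728 mcg/mL.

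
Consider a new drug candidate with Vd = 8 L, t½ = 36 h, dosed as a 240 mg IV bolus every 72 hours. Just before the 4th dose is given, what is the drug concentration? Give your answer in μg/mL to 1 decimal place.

9.8 μg/mL

f = (1/2)^(τ/t½) = (1/2)^(72/36) ≈ 0.2500.
C₀ = D/Vd = 240/8 ≈ 30.000 μg/mL.
Before the 4th dose, 3 doses have been given. Superposition: Cmin = C₀·(f + f² + … + f^3).
≈ 30.000 × (0.2500 + 0.0625 + 0.0156) ≈ 30.000 × 0.3281 ≈ 9.843 μg/mL.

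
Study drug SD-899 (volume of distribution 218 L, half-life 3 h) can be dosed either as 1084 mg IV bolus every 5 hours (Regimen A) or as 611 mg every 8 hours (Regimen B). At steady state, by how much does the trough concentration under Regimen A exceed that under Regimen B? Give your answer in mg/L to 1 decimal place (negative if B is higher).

Regimen A: f = (1/2)^(5/3) ≈ 0.3150; Cmin,ss = (1084/218)·f/(1−f) ≈ 2.287 mg/L.
Regimen B: f = (1/2)^(8/3) ≈ 0.1575; Cmin,ss = (611/218)·f/(1−f) ≈ 0.524 mg/L.
Difference ≈ 2.287 − 0.524 ≈ 1.763 mg/L.

1.8 mg/L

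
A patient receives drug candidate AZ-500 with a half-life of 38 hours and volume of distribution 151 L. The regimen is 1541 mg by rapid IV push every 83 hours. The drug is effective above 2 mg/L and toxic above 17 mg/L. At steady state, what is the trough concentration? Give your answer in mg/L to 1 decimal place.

2.9 mg/L

Over one 83-h interval, 83/38 ≈ 2.1842 half-lives elapse, leaving f ≈ 0.2200 of each dose.
At steady state, accumulation factor R = 1/(1 − e^(−kτ)) ≈ 1.2821.
Single-dose peak C₀ = D/Vd = 1541/151 ≈ 10.205 mg/L.
Cmax,ss = C₀/(1 − f) ≈ 10.205/0.7800 ≈ 13.083 mg/L.
Steady-state trough Cmin,ss = Cmax,ss·f ≈ 13.083 × 0.2200 ≈ 2.878 mg/L.
Trough 2.9 mg/L vs MEC 2 mg/L: adequate.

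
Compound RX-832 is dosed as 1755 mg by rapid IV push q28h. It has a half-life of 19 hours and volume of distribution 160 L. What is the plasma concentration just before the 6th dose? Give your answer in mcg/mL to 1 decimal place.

6.1 mcg/mL

f = (1/2)^(τ/t½) = (1/2)^(28/19) ≈ 0.3601.
C₀ = D/Vd = 1755/160 ≈ 10.969 mcg/mL.
Before the 6th dose, 5 doses have been given. Superposition: Cmin = C₀·(f + f² + … + f^5).
≈ 10.969 × (0.3601 + 0.1297 + 0.0467 + 0.0168 + 0.0061) ≈ 10.969 × 0.5594 ≈ 6.136 mcg/mL.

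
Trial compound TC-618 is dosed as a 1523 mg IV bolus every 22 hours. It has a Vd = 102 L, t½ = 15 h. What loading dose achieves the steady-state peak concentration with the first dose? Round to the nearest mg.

f = (1/2)^(22/15) ≈ 0.361817; accumulation ratio R = 1/(1−f) ≈ 1.56695.
Loading dose to hit Cmax,ss on first dose: D_load = D_maint·R ≈ 1523 × 1.56695 ≈ 2386.46 mg.

2386 mg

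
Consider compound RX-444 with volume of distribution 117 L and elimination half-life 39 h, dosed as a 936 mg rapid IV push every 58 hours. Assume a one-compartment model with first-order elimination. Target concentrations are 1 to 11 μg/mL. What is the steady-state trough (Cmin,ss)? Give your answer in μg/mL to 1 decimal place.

4.4 μg/mL

k = ln2/t½ = ln2/39 ≈ 0.017773 h⁻¹; fraction remaining f = e^(−kτ) = e^(−0.017773×58) ≈ 0.3567.
Each bolus raises the concentration by D/Vd = 936/117 ≈ 8.000 μg/mL.
Steady-state trough Cmin,ss = C₀·f/(1−f) ≈ 8.000 × 0.3567/0.6433 ≈ 4.436 μg/mL.
Trough 4.4 μg/mL vs MEC 1 μg/mL: adequate.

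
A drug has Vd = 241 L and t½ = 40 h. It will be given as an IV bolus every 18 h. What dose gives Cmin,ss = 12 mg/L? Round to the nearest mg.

1059 mg

τ/t½ = 18/40 ≈ 0.45, so f = (1/2)^(18/40) ≈ 0.732043.
Cmin,ss = (D/Vd)·f/(1−f), so D = Cmin,ss·Vd·(1−f)/f.
D = 12 × 241 × (1−f)/f ≈ 12 × 241 × 0.36604 ≈ 1058.59 mg.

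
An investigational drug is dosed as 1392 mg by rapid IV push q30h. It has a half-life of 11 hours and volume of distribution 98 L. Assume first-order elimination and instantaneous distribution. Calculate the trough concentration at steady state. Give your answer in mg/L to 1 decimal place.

2.5 mg/L

Over one 30-h interval, 30/11 ≈ 2.7273 half-lives elapse, leaving f ≈ 0.1510 of each dose.
Accumulation ratio R = 1/(1 − f) ≈ 1/0.8490 ≈ 1.1779.
Single-dose peak C₀ = D/Vd = 1392/98 ≈ 14.204 mg/L.
Cmax,ss = C₀/(1 − f) ≈ 14.204/0.8490 ≈ 16.730 mg/L.
Steady-state trough Cmin,ss = Cmax,ss·f ≈ 16.730 × 0.1510 ≈ 2.526 mg/L.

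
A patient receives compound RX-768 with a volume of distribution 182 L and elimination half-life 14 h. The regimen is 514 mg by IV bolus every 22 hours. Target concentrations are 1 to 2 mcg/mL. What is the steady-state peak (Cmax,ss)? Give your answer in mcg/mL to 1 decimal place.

4.3 mcg/mL

Over one 22-h interval, 22/14 ≈ 1.5714 half-lives elapse, leaving f ≈ 0.3365 of each dose.
Accumulation ratio R = 1/(1 − f) ≈ 1/0.6635 ≈ 1.5072.
Single-dose peak C₀ = D/Vd = 514/182 ≈ 2.824 mcg/mL.
Cmax,ss = C₀/(1 − f) ≈ 2.824/0.6635 ≈ 4.256 mcg/mL.
Peak 4.3 mcg/mL vs MTC 2 mcg/mL: exceeds toxic threshold.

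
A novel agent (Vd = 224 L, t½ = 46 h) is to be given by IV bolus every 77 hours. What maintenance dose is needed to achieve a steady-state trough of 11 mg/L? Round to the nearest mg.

5398 mg

τ/t½ = 77/46 ≈ 1.6739, so f = (1/2)^(77/46) ≈ 0.313402.
Cmin,ss = (D/Vd)·f/(1−f), so D = Cmin,ss·Vd·(1−f)/f.
D = 11 × 224 × (1−f)/f ≈ 11 × 224 × 2.19079 ≈ 5398.11 mg.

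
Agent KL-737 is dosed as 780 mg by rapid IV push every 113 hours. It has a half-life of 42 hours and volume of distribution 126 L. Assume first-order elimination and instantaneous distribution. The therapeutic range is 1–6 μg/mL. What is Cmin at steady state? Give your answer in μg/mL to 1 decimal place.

Over one 113-h interval, 113/42 ≈ 2.6905 half-lives elapse, leaving f ≈ 0.1549 of each dose.
Single-dose peak C₀ = D/Vd = 780/126 ≈ 6.190 μg/mL.
Steady-state trough Cmin,ss = C₀·f/(1−f) ≈ 6.190 × 0.1549/0.8451 ≈ 1.135 μg/mL.
Trough 1.1 μg/mL vs MEC 1 μg/mL: adequate.

1.1 μg/mL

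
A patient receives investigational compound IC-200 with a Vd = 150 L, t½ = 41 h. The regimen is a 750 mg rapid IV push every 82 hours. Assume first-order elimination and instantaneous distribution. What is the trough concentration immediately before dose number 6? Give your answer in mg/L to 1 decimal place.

f = (1/2)^(τ/t½) = (1/2)^(82/41) ≈ 0.2500.
C₀ = D/Vd = 750/150 ≈ 5.000 mg/L.
Before the 6th dose, 5 doses have been given. Superposition: Cmin = C₀·(f + f² + … + f^5).
≈ 5.000 × (0.2500 + 0.0625 + 0.0156 + 0.0039 + 0.0010) ≈ 5.000 × 0.3330 ≈ 1.665 mg/L.

1.7 mg/L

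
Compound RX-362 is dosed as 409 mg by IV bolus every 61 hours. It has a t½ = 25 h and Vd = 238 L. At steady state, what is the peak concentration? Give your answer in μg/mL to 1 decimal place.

Over one 61-h interval, 61/25 ≈ 2.44 half-lives elapse, leaving f ≈ 0.1843 of each dose.
At steady state, accumulation factor R = 1/(1 − e^(−kτ)) ≈ 1.2259.
Single-dose peak C₀ = D/Vd = 409/238 ≈ 1.718 μg/mL.
Steady-state peak Cmax,ss = C₀·R ≈ 1.718 × 1.2259 ≈ 2.106 μg/mL.

2.1 μg/mL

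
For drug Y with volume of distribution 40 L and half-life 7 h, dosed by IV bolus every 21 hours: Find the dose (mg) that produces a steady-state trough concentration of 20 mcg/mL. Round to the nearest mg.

5600 mg

τ/t½ = 21/7 ≈ 3, so f = (1/2)^(21/7) ≈ 0.125000.
Cmin,ss = (D/Vd)·f/(1−f), so D = Cmin,ss·Vd·(1−f)/f.
D = 20 × 40 × (1−f)/f ≈ 20 × 40 × 7.00000 ≈ 5600.00 mg.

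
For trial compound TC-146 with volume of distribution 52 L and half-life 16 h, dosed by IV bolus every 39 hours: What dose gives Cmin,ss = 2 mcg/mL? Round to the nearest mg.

τ/t½ = 39/16 ≈ 2.4375, so f = (1/2)^(39/16) ≈ 0.184603.
Cmin,ss = (D/Vd)·f/(1−f), so D = Cmin,ss·Vd·(1−f)/f.
D = 2 × 52 × (1−f)/f ≈ 2 × 52 × 4.41703 ≈ 459.37 mg.

459 mg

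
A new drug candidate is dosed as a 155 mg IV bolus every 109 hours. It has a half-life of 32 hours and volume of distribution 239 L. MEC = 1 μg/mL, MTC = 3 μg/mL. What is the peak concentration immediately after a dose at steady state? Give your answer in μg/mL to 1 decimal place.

0.7 μg/mL

k = ln2/t½ = ln2/32 ≈ 0.021661 h⁻¹; fraction remaining f = e^(−kτ) = e^(−0.021661×109) ≈ 0.0943.
At steady state, accumulation factor R = 1/(1 − e^(−kτ)) ≈ 1.1041.
Single-dose peak C₀ = D/Vd = 155/239 ≈ 0.649 μg/mL.
Steady-state peak Cmax,ss = C₀·R ≈ 0.649 × 1.1041 ≈ 0.717 μg/mL.
Peak 0.7 μg/mL vs MTC 3 μg/mL: below toxic threshold.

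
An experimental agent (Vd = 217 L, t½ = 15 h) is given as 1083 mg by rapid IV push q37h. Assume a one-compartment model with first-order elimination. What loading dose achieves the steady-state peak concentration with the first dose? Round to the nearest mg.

1322 mg

f = (1/2)^(37/15) ≈ 0.180909; accumulation ratio R = 1/(1−f) ≈ 1.22087.
Loading dose to hit Cmax,ss on first dose: D_load = D_maint·R ≈ 1083 × 1.22087 ≈ 1322.20 mg.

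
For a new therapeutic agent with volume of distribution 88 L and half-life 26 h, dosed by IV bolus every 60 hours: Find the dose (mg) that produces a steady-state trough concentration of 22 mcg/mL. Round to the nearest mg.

τ/t½ = 60/26 ≈ 2.3077, so f = (1/2)^(60/26) ≈ 0.201983.
Cmin,ss = (D/Vd)·f/(1−f), so D = Cmin,ss·Vd·(1−f)/f.
D = 22 × 88 × (1−f)/f ≈ 22 × 88 × 3.95091 ≈ 7648.96 mg.

7649 mg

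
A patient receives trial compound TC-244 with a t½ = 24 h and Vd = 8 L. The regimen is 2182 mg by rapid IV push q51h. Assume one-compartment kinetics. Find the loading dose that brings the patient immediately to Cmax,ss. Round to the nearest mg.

2831 mg

f = (1/2)^(51/24) ≈ 0.229251; accumulation ratio R = 1/(1−f) ≈ 1.29744.
Loading dose to hit Cmax,ss on first dose: D_load = D_maint·R ≈ 2182 × 1.29744 ≈ 2831.01 mg.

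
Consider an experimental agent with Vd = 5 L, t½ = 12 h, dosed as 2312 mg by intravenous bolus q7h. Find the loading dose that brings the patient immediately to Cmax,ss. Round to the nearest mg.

f = (1/2)^(7/12) ≈ 0.667420; accumulation ratio R = 1/(1−f) ≈ 3.00680.
Loading dose to hit Cmax,ss on first dose: D_load = D_maint·R ≈ 2312 × 3.00680 ≈ 6951.72 mg.

6952 mg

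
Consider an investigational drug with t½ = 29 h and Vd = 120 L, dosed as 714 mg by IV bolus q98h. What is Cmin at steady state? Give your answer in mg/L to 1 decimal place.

0.6 mg/L

τ/t½ = 98/29 ≈ 3.3793, so fraction remaining f = (1/2)^(98/29) ≈ 0.0961.
Single-dose peak C₀ = D/Vd = 714/120 ≈ 5.950 mg/L.
Steady-state trough Cmin,ss = C₀·f/(1−f) ≈ 5.950 × 0.0961/0.9039 ≈ 0.633 mg/L.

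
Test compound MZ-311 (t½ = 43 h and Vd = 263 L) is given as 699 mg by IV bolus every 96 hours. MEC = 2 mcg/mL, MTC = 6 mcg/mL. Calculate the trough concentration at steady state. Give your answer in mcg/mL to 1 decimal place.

k = ln2/t½ = ln2/43 ≈ 0.016120 h⁻¹; fraction remaining f = e^(−kτ) = e^(−0.016120×96) ≈ 0.2128.
At steady state, accumulation factor R = 1/(1 − e^(−kτ)) ≈ 1.2703.
Each bolus raises the concentration by D/Vd = 699/263 ≈ 2.658 mcg/mL.
Cmax,ss = C₀/(1 − f) ≈ 2.658/0.7872 ≈ 3.377 mcg/mL.
Steady-state trough Cmin,ss = Cmax,ss·f ≈ 3.377 × 0.2128 ≈ 0.719 mcg/mL.
Trough 0.7 mcg/mL vs MEC 2 mcg/mL: subtherapeutic.

0.7 mcg/mL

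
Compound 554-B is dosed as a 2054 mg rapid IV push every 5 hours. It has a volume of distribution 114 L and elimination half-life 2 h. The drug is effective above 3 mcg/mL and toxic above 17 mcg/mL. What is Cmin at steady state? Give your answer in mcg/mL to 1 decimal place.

τ/t½ = 5/2 ≈ 2.5, so fraction remaining f = (1/2)^(5/2) ≈ 0.1768.
At steady state, accumulation factor R = 1/(1 − e^(−kτ)) ≈ 1.2148.
Each bolus raises the concentration by D/Vd = 2054/114 ≈ 18.018 mcg/mL.
Steady-state peak Cmax,ss = C₀·R ≈ 18.018 × 1.2148 ≈ 21.888 mcg/mL.
One interval later, Cmin,ss = Cmax,ss·e^(−kτ) ≈ 21.888 × 0.1768 ≈ 3.870 mcg/mL.
Trough 3.9 mcg/mL vs MEC 3 mcg/mL: adequate.

3.9 mcg/mL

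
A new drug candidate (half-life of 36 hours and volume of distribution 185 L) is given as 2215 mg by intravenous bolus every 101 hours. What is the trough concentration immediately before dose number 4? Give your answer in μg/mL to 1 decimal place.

2.0 μg/mL

f = (1/2)^(τ/t½) = (1/2)^(101/36) ≈ 0.1430.
C₀ = D/Vd = 2215/185 ≈ 11.973 μg/mL.
Before the 4th dose, 3 doses have been given. Superposition: Cmin = C₀·(f + f² + … + f^3).
≈ 11.973 × (0.1430 + 0.0204 + 0.0029) ≈ 11.973 × 0.1663 ≈ 1.991 μg/mL.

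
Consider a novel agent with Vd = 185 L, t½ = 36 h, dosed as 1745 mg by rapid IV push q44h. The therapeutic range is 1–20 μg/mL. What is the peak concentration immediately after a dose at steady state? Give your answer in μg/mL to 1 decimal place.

τ/t½ = 44/36 ≈ 1.2222, so fraction remaining f = (1/2)^(44/36) ≈ 0.4286.
At steady state, accumulation factor R = 1/(1 − e^(−kτ)) ≈ 1.7501.
Single-dose peak C₀ = D/Vd = 1745/185 ≈ 9.432 μg/mL.
Cmax,ss = C₀/(1 − f) ≈ 9.432/0.5714 ≈ 16.507 μg/mL.
Peak 16.5 μg/mL vs MTC 20 μg/mL: below toxic threshold.

16.5 μg/mL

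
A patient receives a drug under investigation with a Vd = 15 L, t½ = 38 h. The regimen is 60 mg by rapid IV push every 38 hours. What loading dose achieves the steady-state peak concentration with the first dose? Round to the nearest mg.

120 mg

f = (1/2)^(38/38) ≈ 0.500000; accumulation ratio R = 1/(1−f) ≈ 2.00000.
Loading dose to hit Cmax,ss on first dose: D_load = D_maint·R ≈ 60 × 2.00000 ≈ 120.00 mg.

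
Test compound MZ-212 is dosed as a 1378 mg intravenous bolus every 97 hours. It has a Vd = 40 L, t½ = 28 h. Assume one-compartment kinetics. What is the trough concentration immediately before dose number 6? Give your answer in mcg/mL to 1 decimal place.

3.4 mcg/mL

f = (1/2)^(τ/t½) = (1/2)^(97/28) ≈ 0.0906.
C₀ = D/Vd = 1378/40 ≈ 34.450 mcg/mL.
Before the 6th dose, 5 doses have been given. Superposition: Cmin = C₀·(f + f² + … + f^5).
≈ 34.450 × (0.0906 + 0.0082 + 0.0007 + 0.0001 + 0.0000) ≈ 34.450 × 0.0996 ≈ 3.431 mcg/mL.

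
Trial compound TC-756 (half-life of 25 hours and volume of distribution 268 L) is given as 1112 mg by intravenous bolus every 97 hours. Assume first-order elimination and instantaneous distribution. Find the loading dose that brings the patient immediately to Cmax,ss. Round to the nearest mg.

1193 mg

f = (1/2)^(97/25) ≈ 0.067921; accumulation ratio R = 1/(1−f) ≈ 1.07287.
Loading dose to hit Cmax,ss on first dose: D_load = D_maint·R ≈ 1112 × 1.07287 ≈ 1193.03 mg.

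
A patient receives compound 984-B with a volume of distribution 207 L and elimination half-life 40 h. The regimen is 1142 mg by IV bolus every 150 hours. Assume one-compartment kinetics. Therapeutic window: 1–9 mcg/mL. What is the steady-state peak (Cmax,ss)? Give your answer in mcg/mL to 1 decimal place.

6.0 mcg/mL

k = ln2/t½ = ln2/40 ≈ 0.017329 h⁻¹; fraction remaining f = e^(−kτ) = e^(−0.017329×150) ≈ 0.0743.
Accumulation ratio R = 1/(1 − f) ≈ 1/0.9257 ≈ 1.0803.
Single-dose peak C₀ = D/Vd = 1142/207 ≈ 5.517 mcg/mL.
Cmax,ss = C₀/(1 − f) ≈ 5.517/0.9257 ≈ 5.960 mcg/mL.
Peak 6.0 mcg/mL vs MTC 9 mcg/mL: below toxic threshold.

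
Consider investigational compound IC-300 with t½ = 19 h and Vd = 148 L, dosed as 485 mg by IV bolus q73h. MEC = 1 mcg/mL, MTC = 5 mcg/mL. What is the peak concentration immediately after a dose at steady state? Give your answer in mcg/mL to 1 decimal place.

k = ln2/t½ = ln2/19 ≈ 0.036481 h⁻¹; fraction remaining f = e^(−kτ) = e^(−0.036481×73) ≈ 0.0697.
Accumulation ratio R = 1/(1 − f) ≈ 1/0.9303 ≈ 1.0749.
Single-dose peak C₀ = D/Vd = 485/148 ≈ 3.277 mcg/mL.
Steady-state peak Cmax,ss = C₀·R ≈ 3.277 × 1.0749 ≈ 3.522 mcg/mL.
Peak 3.5 mcg/mL vs MTC 5 mcg/mL: below toxic threshold.

3.5 mcg/mL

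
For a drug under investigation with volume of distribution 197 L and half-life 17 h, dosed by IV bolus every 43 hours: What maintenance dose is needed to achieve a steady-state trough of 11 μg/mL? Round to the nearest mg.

τ/t½ = 43/17 ≈ 2.5294, so f = (1/2)^(43/17) ≈ 0.173209.
Cmin,ss = (D/Vd)·f/(1−f), so D = Cmin,ss·Vd·(1−f)/f.
D = 11 × 197 × (1−f)/f ≈ 11 × 197 × 4.77337 ≈ 10343.89 mg.

10344 mg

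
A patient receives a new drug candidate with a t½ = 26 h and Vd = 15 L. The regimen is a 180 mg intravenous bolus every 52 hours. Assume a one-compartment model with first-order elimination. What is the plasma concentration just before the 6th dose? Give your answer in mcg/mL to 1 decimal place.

4.0 mcg/mL

f = (1/2)^(τ/t½) = (1/2)^(52/26) ≈ 0.2500.
C₀ = D/Vd = 180/15 ≈ 12.000 mcg/mL.
Before the 6th dose, 5 doses have been given. Superposition: Cmin = C₀·(f + f² + … + f^5).
≈ 12.000 × (0.2500 + 0.0625 + 0.0156 + 0.0039 + 0.0010) ≈ 12.000 × 0.3330 ≈ 3.996 mcg/mL.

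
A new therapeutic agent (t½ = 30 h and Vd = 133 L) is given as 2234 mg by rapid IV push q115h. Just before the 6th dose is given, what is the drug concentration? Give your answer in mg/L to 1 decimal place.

1.3 mg/L

f = (1/2)^(τ/t½) = (1/2)^(115/30) ≈ 0.0702.
C₀ = D/Vd = 2234/133 ≈ 16.797 mg/L.
Before the 6th dose, 5 doses have been given. Superposition: Cmin = C₀·(f + f² + … + f^5).
≈ 16.797 × (0.0702 + 0.0049 + 0.0003 + 0.0000 + 0.0000) ≈ 16.797 × 0.0754 ≈ 1.266 mg/L.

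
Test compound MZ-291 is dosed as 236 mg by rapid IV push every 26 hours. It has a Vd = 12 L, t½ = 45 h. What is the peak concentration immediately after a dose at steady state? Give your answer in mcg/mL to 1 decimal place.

τ/t½ = 26/45 ≈ 0.57778, so fraction remaining f = (1/2)^(26/45) ≈ 0.6700.
Accumulation ratio R = 1/(1 − f) ≈ 1/0.3300 ≈ 3.0303.
Each bolus raises the concentration by D/Vd = 236/12 ≈ 19.667 mcg/mL.
Steady-state peak Cmax,ss = C₀·R ≈ 19.667 × 3.0303 ≈ 59.597 mcg/mL.

59.6 mcg/mL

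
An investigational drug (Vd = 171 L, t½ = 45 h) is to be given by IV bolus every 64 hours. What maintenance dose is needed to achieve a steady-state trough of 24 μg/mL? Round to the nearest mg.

τ/t½ = 64/45 ≈ 1.4222, so f = (1/2)^(64/45) ≈ 0.373137.
Cmin,ss = (D/Vd)·f/(1−f), so D = Cmin,ss·Vd·(1−f)/f.
D = 24 × 171 × (1−f)/f ≈ 24 × 171 × 1.67998 ≈ 6894.64 mg.

6895 mg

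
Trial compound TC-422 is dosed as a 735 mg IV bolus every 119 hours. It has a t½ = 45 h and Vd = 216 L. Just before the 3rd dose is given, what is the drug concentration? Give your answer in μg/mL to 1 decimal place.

0.6 μg/mL

f = (1/2)^(τ/t½) = (1/2)^(119/45) ≈ 0.1599.
C₀ = D/Vd = 735/216 ≈ 3.403 μg/mL.
Before the 3rd dose, 2 doses have been given. Superposition: Cmin = C₀·(f + f²).
≈ 3.403 × (0.1599 + 0.0256) ≈ 3.403 × 0.1855 ≈ 0.631 μg/mL.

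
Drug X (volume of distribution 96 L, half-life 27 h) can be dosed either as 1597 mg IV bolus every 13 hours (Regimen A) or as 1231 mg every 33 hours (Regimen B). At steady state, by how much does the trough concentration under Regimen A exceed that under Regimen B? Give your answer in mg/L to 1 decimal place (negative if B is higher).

Regimen A: f = (1/2)^(13/27) ≈ 0.7162; Cmin,ss = (1597/96)·f/(1−f) ≈ 41.981 mg/L.
Regimen B: f = (1/2)^(33/27) ≈ 0.4286; Cmin,ss = (1231/96)·f/(1−f) ≈ 9.618 mg/L.
Difference ≈ 41.981 − 9.618 ≈ 32.363 mg/L.

32.4 mg/L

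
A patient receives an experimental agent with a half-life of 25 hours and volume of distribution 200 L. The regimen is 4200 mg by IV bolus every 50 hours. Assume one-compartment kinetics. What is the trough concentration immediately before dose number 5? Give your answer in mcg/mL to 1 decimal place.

7.0 mcg/mL

f = (1/2)^(τ/t½) = (1/2)^(50/25) ≈ 0.2500.
C₀ = D/Vd = 4200/200 ≈ 21.000 mcg/mL.
Before the 5th dose, 4 doses have been given. Superposition: Cmin = C₀·(f + f² + … + f^4).
≈ 21.000 × (0.2500 + 0.0625 + 0.0156 + 0.0039) ≈ 21.000 × 0.3320 ≈ 6.972 mcg/mL.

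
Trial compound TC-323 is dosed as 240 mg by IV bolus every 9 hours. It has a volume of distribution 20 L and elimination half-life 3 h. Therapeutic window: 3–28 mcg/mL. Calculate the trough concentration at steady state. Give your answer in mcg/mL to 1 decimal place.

The dosing interval is 3 half-lives, so f = 2^(−3) = 0.125.
At steady state, R = 1/(1 − 0.125) = 8/7.
Single-dose peak C₀ = D/Vd = 240/20 = 12 mcg/mL.
Steady-state peak Cmax,ss = C₀·R = 12 × 8/7 ≈ 13.714 mcg/mL.
Steady-state trough Cmin,ss = Cmax,ss·f ≈ 13.714 × 0.125 ≈ 1.714 mcg/mL.
Trough 1.7 mcg/mL vs MEC 3 mcg/mL: subtherapeutic.

1.7 mcg/mL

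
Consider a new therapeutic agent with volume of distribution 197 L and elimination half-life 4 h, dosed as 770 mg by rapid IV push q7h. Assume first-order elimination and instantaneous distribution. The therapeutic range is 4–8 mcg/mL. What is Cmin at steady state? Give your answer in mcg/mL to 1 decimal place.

1.7 mcg/mL

k = ln2/t½ = ln2/4 ≈ 0.173287 h⁻¹; fraction remaining f = e^(−kτ) = e^(−0.173287×7) ≈ 0.2973.
Single-dose peak C₀ = D/Vd = 770/197 ≈ 3.909 mcg/mL.
Steady-state trough Cmin,ss = C₀·f/(1−f) ≈ 3.909 × 0.2973/0.7027 ≈ 1.654 mcg/mL.
Trough 1.7 mcg/mL vs MEC 4 mcg/mL: subtherapeutic.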